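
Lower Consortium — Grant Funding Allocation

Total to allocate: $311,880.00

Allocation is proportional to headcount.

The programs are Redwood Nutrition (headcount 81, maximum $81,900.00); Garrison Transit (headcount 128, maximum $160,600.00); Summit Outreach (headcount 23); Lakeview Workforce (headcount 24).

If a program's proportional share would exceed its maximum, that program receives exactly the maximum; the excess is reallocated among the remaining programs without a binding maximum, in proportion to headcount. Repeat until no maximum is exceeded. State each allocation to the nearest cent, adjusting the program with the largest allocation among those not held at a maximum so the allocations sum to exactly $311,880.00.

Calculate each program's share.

Combined headcount = 256.
Proportional shares (ignoring caps): Redwood Nutrition 98,680.7812; Garrison Transit 155,940.0000; Summit Outreach 28,020.4688; Lakeview Workforce 29,238.7500.
Capped: Redwood Nutrition ($81,900.00); residual $229,980.00 reallocated over remaining headcount 175.
Capped: Garrison Transit ($160,600.00); residual $69,380.00 reallocated over remaining headcount 47.
Remaining shares: Summit Outreach 33,951.9149 → $33,951.91; Lakeview Workforce 35,428.0851 → $35,428.09.

Redwood Nutrition: $81,900.00 | Garrison Transit: $160,600.00 | Summit Outreach: $33,951.91 | Lakeview Workforce: $35,428.09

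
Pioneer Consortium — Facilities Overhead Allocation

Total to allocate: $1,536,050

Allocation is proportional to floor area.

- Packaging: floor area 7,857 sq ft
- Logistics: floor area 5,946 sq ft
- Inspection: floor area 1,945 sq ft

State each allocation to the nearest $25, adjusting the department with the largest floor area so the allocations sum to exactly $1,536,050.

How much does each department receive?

Packaging: $766,350 · Logistics: $579,975 · Inspection: $189,725

Combined floor area = 15,748.
Unrounded shares: Packaging 7,857/15,748 × $1,536,050 = 766,366.83; Logistics 5,946/15,748 × $1,536,050 = 579,969.09; Inspection 1,945/15,748 × $1,536,050 = 189,714.07.
At nearest $25: Packaging $766,375; Logistics $579,975; Inspection $189,725. Sum = $1,536,075.
Difference $1,536,050 − $1,536,075 = −$25 applied to largest floor area (Packaging): Packaging becomes $766,350.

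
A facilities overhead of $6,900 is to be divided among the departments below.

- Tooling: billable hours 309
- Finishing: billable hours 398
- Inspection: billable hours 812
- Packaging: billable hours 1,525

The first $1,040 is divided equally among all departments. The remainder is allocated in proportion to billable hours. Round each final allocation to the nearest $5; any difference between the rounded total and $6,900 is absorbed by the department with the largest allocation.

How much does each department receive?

Tooling: $855 | Finishing: $1,025 | Inspection: $1,825 | Packaging: $3,195

First tranche $1,040 split equally: $260 each.
Remainder $5,860 by billable hours (total 3,044): Tooling 594.86 → $595; Finishing 766.19 → $765; Inspection 1,563.18 → $1,565; Packaging 2,935.78 → $2,935.
Totals: Tooling $260 + $595 = $855; Finishing $260 + $765 = $1,025; Inspection $260 + $1,565 = $1,825; Packaging $260 + $2,935 = $3,195.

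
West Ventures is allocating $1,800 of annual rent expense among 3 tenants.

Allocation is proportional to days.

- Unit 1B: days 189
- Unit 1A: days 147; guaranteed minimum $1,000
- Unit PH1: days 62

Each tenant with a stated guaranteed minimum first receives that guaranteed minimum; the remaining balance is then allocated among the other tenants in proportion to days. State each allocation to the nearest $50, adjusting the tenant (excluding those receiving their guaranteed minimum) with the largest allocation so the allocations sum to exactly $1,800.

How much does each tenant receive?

Guaranteed amounts: Unit 1A $1,000. Balance $800.
Balance split over remaining days 251: Unit 1B 602.39 → $600; Unit PH1 197.61 → $200.

Unit 1B: $600; Unit 1A: $1,000; Unit PH1: $200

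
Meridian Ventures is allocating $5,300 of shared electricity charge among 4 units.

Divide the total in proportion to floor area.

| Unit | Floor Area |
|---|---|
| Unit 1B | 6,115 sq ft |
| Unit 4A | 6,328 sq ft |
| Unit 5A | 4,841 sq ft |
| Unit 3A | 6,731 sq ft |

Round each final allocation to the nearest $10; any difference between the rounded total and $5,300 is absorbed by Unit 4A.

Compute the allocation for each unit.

Unit 1B: $1,350 · Unit 4A: $1,390 · Unit 5A: $1,070 · Unit 3A: $1,490

Sum of floor area: 24,015.
Unrounded shares: Unit 1B 6,115/24,015 × $5,300 = 1,349.55; Unit 4A 6,328/24,015 × $5,300 = 1,396.56; Unit 5A 4,841/24,015 × $5,300 = 1,068.39; Unit 3A 6,731/24,015 × $5,300 = 1,485.50.
After rounding ($10): Unit 1B $1,350; Unit 4A $1,400; Unit 5A $1,070; Unit 3A $1,490. Sum = $5,310.
Difference $5,300 − $5,310 = −$10 applied to Unit 4A: Unit 4A becomes $1,390.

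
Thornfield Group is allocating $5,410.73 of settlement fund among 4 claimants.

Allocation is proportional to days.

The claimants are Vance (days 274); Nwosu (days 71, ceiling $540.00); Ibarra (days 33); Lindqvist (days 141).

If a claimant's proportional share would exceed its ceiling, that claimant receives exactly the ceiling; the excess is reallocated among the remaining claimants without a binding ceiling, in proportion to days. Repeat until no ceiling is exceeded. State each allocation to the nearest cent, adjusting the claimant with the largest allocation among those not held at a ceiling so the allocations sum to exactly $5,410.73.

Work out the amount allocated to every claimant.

Vance: $2,978.97; Nwosu: $540.00; Ibarra: $358.78; Lindqvist: $1,532.98

Total days = 519.
Proportional shares (ignoring caps): Vance 2,856.5318; Nwosu 740.1962; Ibarra 344.0349; Lindqvist 1,469.9671.
Held at cap: Nwosu ($540.00); remaining pool $4,870.73 reallocated over remaining days 448.
Redistributed shares: Vance 2,978.9733 → $2,978.97; Ibarra 358.7815 → $358.78; Lindqvist 1,532.9753 → $1,532.98.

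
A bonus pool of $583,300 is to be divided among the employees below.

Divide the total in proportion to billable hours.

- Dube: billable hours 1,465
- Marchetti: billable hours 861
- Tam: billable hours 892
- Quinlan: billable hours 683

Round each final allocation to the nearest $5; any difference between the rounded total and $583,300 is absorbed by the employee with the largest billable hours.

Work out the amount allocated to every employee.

Dube: $219,060 | Marchetti: $128,740 | Tam: $133,375 | Quinlan: $102,125

Sum of billable hours: 3,901.
Proportional shares: Dube 1,465/3,901 × $583,300 = 219,055.24; Marchetti 861/3,901 × $583,300 = 128,741.68; Tam 892/3,901 × $583,300 = 133,376.98; Quinlan 683/3,901 × $583,300 = 102,126.10.
After rounding ($5): Dube $219,055; Marchetti $128,740; Tam $133,375; Quinlan $102,125. Sum = $583,295.
Difference $583,300 − $583,295 = +$5 applied to largest billable hours (Dube): Dube becomes $219,060.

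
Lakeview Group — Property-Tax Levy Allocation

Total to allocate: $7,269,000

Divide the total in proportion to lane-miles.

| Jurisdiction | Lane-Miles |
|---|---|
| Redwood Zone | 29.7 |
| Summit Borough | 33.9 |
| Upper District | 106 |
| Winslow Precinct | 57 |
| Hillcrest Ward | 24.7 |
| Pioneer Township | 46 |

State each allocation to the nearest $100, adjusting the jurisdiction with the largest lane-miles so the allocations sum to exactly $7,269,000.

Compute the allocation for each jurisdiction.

Lane-miles total: 297.3.
Unrounded shares: Redwood Zone 29.7/297.3 × $7,269,000 = 726,166.50; Summit Borough 33.9/297.3 × $7,269,000 = 828,856.71; Upper District 106/297.3 × $7,269,000 = 2,591,705.35; Winslow Precinct 57/297.3 × $7,269,000 = 1,393,652.88; Hillcrest Ward 24.7/297.3 × $7,269,000 = 603,916.25; Pioneer Township 46/297.3 × $7,269,000 = 1,124,702.32.
Rounded to nearest $100: Redwood Zone $726,200; Summit Borough $828,900; Upper District $2,591,700; Winslow Precinct $1,393,700; Hillcrest Ward $603,900; Pioneer Township $1,124,700. Sum = $7,269,100.
Difference $7,269,000 − $7,269,100 = −$100 applied to largest lane-miles (Upper District): Upper District becomes $2,591,600.

Redwood Zone: $726,200 | Summit Borough: $828,900 | Upper District: $2,591,600 | Winslow Precinct: $1,393,700 | Hillcrest Ward: $603,900 | Pioneer Township: $1,124,700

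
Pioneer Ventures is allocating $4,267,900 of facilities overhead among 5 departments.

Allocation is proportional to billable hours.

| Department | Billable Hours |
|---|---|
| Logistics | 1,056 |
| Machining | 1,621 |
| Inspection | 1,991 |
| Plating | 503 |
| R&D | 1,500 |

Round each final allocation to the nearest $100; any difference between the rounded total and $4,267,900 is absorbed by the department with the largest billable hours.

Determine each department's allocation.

Billable hours total: 1,056 + 1,621 + 1,991 + 503 + 1,500 = 6,671.
Pro-rata amounts: Logistics 675,596.22; Machining 1,037,065.79; Inspection 1,273,780.38; Plating 321,803.88; R&D 959,653.73.
Rounded to nearest $100: Logistics $675,600; Machining $1,037,100; Inspection $1,273,800; Plating $321,800; R&D $959,700. Sum = $4,268,000.
Difference $4,267,900 − $4,268,000 = −$100 applied to largest billable hours (Inspection): Inspection becomes $1,273,700.

Logistics: $675,600 · Machining: $1,037,100 · Inspection: $1,273,700 · Plating: $321,800 · R&D: $959,700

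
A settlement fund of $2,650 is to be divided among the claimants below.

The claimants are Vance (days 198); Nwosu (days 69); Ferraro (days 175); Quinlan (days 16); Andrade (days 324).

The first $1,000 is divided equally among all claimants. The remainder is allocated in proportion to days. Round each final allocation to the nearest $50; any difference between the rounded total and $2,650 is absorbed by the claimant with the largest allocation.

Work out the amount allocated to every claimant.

$1,000 shared equally gives $200 per claimant.
Remainder $1,650 by days (total 782): Vance 417.77 → $400; Nwosu 145.59 → $150; Ferraro 369.25 → $350; Quinlan 33.76 → $50; Andrade 683.63 → $700.
Totals: Vance $200 + $400 = $600; Nwosu $200 + $150 = $350; Ferraro $200 + $350 = $550; Quinlan $200 + $50 = $250; Andrade $200 + $700 = $900.

Vance: $600; Nwosu: $350; Ferraro: $550; Quinlan: $250; Andrade: $900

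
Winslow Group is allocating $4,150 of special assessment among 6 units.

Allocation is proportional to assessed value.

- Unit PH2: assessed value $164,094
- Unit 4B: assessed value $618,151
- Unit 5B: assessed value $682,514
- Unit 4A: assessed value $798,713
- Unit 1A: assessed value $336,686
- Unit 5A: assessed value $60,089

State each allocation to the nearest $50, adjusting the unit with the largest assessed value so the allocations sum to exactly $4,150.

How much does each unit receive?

Unit PH2: $250 | Unit 4B: $950 | Unit 5B: $1,050 | Unit 4A: $1,250 | Unit 1A: $550 | Unit 5A: $100

Sum of assessed value: 164,094 + 618,151 + 682,514 + 798,713 + 336,686 + 60,089 = 2,660,247.
Unrounded shares: Unit PH2 255.99; Unit 4B 964.32; Unit 5B 1,064.73; Unit 4A 1,246.00; Unit 1A 525.23; Unit 5A 93.74.
At nearest $50: Unit PH2 $250; Unit 4B $950; Unit 5B $1,050; Unit 4A $1,250; Unit 1A $550; Unit 5A $100. Sum = $4,150.
No rounding difference to absorb.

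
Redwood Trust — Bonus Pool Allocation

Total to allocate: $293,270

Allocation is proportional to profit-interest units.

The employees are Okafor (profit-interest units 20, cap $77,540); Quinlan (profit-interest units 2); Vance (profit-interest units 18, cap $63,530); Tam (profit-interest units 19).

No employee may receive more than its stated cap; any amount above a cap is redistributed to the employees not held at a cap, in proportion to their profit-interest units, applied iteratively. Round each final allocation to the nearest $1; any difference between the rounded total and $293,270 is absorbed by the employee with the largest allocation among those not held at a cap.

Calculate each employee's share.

Combined profit-interest units = 59.
Proportional shares (ignoring caps): Okafor 99,413.56; Quinlan 9,941.36; Vance 89,472.20; Tam 94,442.88.
Held at cap: Okafor ($77,540), Vance ($63,530); balance $152,200 reallocated over remaining profit-interest units 21.
Shares after redistribution: Quinlan 14,495.24 → $14,495; Tam 137,704.76 → $137,705.

Okafor: $77,540 · Quinlan: $14,495 · Vance: $63,530 · Tam: $137,705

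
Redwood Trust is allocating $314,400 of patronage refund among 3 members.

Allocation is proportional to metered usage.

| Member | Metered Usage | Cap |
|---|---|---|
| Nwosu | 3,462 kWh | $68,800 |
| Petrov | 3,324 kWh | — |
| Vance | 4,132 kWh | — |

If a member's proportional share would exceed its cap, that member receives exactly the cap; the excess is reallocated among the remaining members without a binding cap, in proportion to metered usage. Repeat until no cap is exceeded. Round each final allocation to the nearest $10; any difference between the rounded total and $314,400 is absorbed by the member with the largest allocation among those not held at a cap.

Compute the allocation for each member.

Nwosu: $68,800 · Petrov: $109,490 · Vance: $136,110

Metered usage total: 10,918.
Proportional shares (ignoring caps): Nwosu 99,693.42; Petrov 95,719.51; Vance 118,987.07.
Cap binds for Nwosu ($68,800); balance $245,600 reallocated over remaining metered usage 7,456.
Shares after redistribution: Petrov 109,492.27 → $109,490; Vance 136,107.73 → $136,110.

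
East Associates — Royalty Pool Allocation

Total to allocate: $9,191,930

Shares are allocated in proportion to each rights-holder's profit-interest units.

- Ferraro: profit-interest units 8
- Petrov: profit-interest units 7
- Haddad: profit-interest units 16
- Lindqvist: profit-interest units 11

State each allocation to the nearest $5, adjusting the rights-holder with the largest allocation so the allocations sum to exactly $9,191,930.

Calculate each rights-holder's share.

Profit-interest units total: 42.
Raw shares: Ferraro 8/42 × $9,191,930 = 1,750,843.81; Petrov 7/42 × $9,191,930 = 1,531,988.33; Haddad 16/42 × $9,191,930 = 3,501,687.62; Lindqvist 11/42 × $9,191,930 = 2,407,410.24.
Rounded to nearest $5: Ferraro $1,750,845; Petrov $1,531,990; Haddad $3,501,690; Lindqvist $2,407,410. Sum = $9,191,935.
Difference $9,191,930 − $9,191,935 = −$5 applied to largest allocation (Haddad): Haddad becomes $3,501,685.

Ferraro: $1,750,845 | Petrov: $1,531,990 | Haddad: $3,501,685 | Lindqvist: $2,407,410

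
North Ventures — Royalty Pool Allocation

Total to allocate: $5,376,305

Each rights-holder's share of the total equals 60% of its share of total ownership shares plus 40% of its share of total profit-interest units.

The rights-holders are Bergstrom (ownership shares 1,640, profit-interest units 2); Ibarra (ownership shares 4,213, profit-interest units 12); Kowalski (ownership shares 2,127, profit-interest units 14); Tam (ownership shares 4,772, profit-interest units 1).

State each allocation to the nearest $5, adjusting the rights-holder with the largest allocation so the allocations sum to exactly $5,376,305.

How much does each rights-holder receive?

Bergstrom: $563,170; Ibarra: $1,955,605; Kowalski: $1,576,235; Tam: $1,281,295

Ownership shares total 12,752; profit-interest units total 29.
Combined weights (60% ownership shares + 40% profit-interest units): Bergstrom 0.1048; Ibarra 0.3637; Kowalski 0.2932; Tam 0.2383.
Raw shares: Bergstrom 563,171.03; Ibarra 1,955,603.90; Kowalski 1,576,235.14; Tam 1,281,294.93.
After rounding ($5): Bergstrom $563,170; Ibarra $1,955,605; Kowalski $1,576,235; Tam $1,281,295. Sum = $5,376,305.
No rounding difference to absorb.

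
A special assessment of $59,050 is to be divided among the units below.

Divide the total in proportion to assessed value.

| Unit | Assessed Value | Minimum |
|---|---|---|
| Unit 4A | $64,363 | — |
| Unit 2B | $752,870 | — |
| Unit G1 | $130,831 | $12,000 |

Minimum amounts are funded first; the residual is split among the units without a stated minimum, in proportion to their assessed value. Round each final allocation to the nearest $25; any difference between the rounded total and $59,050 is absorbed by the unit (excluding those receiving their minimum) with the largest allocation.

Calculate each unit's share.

Unit 4A: $3,700 · Unit 2B: $43,350 · Unit G1: $12,000

Guaranteed amounts: Unit G1 $12,000. Balance $47,050.
Balance split over remaining assessed value 817,233: Unit 4A 3,705.53 → $3,700; Unit 2B 43,344.47 → $43,350.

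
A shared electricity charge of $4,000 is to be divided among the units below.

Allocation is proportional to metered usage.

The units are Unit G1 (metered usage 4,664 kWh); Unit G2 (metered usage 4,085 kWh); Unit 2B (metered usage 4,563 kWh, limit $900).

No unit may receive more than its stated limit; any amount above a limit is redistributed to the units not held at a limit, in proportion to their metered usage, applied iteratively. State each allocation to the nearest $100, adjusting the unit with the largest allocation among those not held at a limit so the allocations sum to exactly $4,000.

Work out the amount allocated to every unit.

Unit G1: $1,700; Unit G2: $1,400; Unit 2B: $900

Total metered usage = 13,312.
Pro-rata shares before constraints: Unit G1 1,401.44; Unit G2 1,227.46; Unit 2B 1,371.09.
Cap binds for Unit 2B ($900); remaining pool $3,100 reallocated over remaining metered usage 8,749.
Shares after redistribution: Unit G1 1,652.58 → $1,700; Unit G2 1,447.42 → $1,400.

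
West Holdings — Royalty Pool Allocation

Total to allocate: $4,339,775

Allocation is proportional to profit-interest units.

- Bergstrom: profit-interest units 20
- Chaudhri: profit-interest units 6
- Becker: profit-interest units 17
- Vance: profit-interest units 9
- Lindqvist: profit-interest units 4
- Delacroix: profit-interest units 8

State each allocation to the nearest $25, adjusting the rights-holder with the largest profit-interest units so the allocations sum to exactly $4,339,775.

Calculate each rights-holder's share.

Profit-interest units total: 20 + 6 + 17 + 9 + 4 + 8 = 64.
Unrounded shares: Bergstrom 1,356,179.69; Chaudhri 406,853.91; Becker 1,152,752.73; Vance 610,280.86; Lindqvist 271,235.94; Delacroix 542,471.88.
Rounded to nearest $25: Bergstrom $1,356,175; Chaudhri $406,850; Becker $1,152,750; Vance $610,275; Lindqvist $271,225; Delacroix $542,475. Sum = $4,339,750.
Difference $4,339,775 − $4,339,750 = +$25 applied to largest profit-interest units (Bergstrom): Bergstrom becomes $1,356,200.

Bergstrom: $1,356,200 | Chaudhri: $406,850 | Becker: $1,152,750 | Vance: $610,275 | Lindqvist: $271,225 | Delacroix: $542,475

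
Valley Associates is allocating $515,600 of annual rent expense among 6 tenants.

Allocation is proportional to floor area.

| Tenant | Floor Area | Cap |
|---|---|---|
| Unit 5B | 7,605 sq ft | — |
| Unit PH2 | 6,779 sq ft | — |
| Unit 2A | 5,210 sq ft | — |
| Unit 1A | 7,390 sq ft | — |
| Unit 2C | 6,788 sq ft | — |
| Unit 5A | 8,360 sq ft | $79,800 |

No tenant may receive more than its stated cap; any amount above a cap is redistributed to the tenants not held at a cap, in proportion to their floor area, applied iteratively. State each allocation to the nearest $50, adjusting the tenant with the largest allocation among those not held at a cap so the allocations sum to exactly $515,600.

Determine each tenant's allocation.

Combined floor area = 42,132.
Pro-rata shares before constraints: Unit 5B 93,067.93; Unit PH2 82,959.57; Unit 2A 63,758.57; Unit 1A 90,436.82; Unit 2C 83,069.70; Unit 5A 102,307.41.
Capped: Unit 5A ($79,800); remaining pool $435,800 reallocated over remaining floor area 33,772.
Remaining shares: Unit 5B 98,136.30 → $98,150; Unit PH2 87,477.44 → $87,500; Unit 2A 67,230.78 → $67,250; Unit 1A 95,361.90 → $95,350; Unit 2C 87,593.58 → $87,600.
Rounding difference −$50 applied to Unit 5B → $98,100.

Unit 5B: $98,100; Unit PH2: $87,500; Unit 2A: $67,250; Unit 1A: $95,350; Unit 2C: $87,600; Unit 5A: $79,800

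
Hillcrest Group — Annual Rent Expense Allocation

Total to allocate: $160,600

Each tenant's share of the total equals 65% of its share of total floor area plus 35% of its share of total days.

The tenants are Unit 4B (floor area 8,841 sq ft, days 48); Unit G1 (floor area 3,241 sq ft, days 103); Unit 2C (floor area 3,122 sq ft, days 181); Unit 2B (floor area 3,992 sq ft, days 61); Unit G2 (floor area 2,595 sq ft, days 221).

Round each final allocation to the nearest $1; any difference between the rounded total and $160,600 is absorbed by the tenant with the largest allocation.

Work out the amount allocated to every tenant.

Floor area total 21,791; days total 614.
Combined weights (65% floor area + 35% days): Unit 4B 0.2911; Unit G1 0.1554; Unit 2C 0.1963; Unit 2B 0.1538; Unit G2 0.2034.
Raw shares: Unit 4B 46,747.16; Unit G1 24,955.41; Unit 2C 31,526.02; Unit 2B 24,708.10; Unit G2 32,663.31.
At nearest $1: Unit 4B $46,747; Unit G1 $24,955; Unit 2C $31,526; Unit 2B $24,708; Unit G2 $32,663. Sum = $160,599.
Difference $160,600 − $160,599 = +$1 applied to largest allocation (Unit 4B): Unit 4B becomes $46,748.

Unit 4B: $46,748; Unit G1: $24,955; Unit 2C: $31,526; Unit 2B: $24,708; Unit G2: $32,663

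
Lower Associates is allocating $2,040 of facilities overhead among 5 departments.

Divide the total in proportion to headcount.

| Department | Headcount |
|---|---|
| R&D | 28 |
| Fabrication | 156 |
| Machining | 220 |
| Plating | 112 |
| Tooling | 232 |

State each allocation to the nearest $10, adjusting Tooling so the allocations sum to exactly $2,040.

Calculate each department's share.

Total headcount = 748.
Raw shares: R&D 28/748 × $2,040 = 76.36; Fabrication 156/748 × $2,040 = 425.45; Machining 220/748 × $2,040 = 600.00; Plating 112/748 × $2,040 = 305.45; Tooling 232/748 × $2,040 = 632.73.
At nearest $10: R&D $80; Fabrication $430; Machining $600; Plating $310; Tooling $630. Sum = $2,050.
Difference $2,040 − $2,050 = −$10 applied to Tooling: Tooling becomes $620.

R&D: $80 | Fabrication: $430 | Machining: $600 | Plating: $310 | Tooling: $620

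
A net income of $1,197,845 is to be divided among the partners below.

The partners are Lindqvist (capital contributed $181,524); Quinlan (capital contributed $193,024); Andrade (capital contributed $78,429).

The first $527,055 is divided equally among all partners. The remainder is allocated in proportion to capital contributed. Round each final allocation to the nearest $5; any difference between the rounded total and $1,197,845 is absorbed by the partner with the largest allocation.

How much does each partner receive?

Equal tier: $527,055 ÷ 3 = $175,685 apiece.
Remainder $670,790 by capital contributed (total 452,977): Lindqvist 268,809.42 → $268,810; Quinlan 285,839.17 → $285,840; Andrade 116,141.41 → $116,140.
Totals: Lindqvist $175,685 + $268,810 = $444,495; Quinlan $175,685 + $285,840 = $461,525; Andrade $175,685 + $116,140 = $291,825.

Lindqvist: $444,495 | Quinlan: $461,525 | Andrade: $291,825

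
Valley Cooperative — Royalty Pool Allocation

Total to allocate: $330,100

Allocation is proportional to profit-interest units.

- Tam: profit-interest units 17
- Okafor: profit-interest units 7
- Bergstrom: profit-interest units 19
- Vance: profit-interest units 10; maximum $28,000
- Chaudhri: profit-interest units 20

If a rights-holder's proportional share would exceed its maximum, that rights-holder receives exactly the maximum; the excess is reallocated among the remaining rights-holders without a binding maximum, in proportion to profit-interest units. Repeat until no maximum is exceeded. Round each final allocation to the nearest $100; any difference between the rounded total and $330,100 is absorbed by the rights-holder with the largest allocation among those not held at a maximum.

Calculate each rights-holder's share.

Combined profit-interest units = 73.
Proportional shares (ignoring caps): Tam 76,872.60; Okafor 31,653.42; Bergstrom 85,916.44; Vance 45,219.18; Chaudhri 90,438.36.
Held at cap: Vance ($28,000); balance $302,100 reallocated over remaining profit-interest units 63.
Remaining shares: Tam 81,519.05 → $81,500; Okafor 33,566.67 → $33,600; Bergstrom 91,109.52 → $91,100; Chaudhri 95,904.76 → $95,900.

Tam: $81,500 · Okafor: $33,600 · Bergstrom: $91,100 · Vance: $28,000 · Chaudhri: $95,900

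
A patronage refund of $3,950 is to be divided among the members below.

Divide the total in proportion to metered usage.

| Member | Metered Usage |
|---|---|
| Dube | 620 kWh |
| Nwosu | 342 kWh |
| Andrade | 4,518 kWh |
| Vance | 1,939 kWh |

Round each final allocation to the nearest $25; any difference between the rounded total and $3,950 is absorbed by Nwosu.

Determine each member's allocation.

Dube: $325; Nwosu: $200; Andrade: $2,400; Vance: $1,025

Total metered usage = 7,419.
Unrounded shares: Dube 620/7,419 × $3,950 = 330.10; Nwosu 342/7,419 × $3,950 = 182.09; Andrade 4,518/7,419 × $3,950 = 2,405.46; Vance 1,939/7,419 × $3,950 = 1,032.36.
Rounded to nearest $25: Dube $325; Nwosu $175; Andrade $2,400; Vance $1,025. Sum = $3,925.
Difference $3,950 − $3,925 = +$25 applied to Nwosu: Nwosu becomes $200.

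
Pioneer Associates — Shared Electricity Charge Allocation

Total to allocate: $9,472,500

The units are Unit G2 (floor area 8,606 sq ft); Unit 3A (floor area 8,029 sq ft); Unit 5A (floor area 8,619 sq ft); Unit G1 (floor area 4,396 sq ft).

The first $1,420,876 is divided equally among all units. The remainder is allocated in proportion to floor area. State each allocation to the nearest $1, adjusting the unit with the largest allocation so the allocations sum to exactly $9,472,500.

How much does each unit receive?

First tranche $1,420,876 split equally: $355,219 each.
Remainder $8,051,624 by floor area (total 29,650): Unit G2 2,337,007.63 → $2,337,008; Unit 3A 2,180,320.04 → $2,180,320; Unit 5A 2,340,537.85 → $2,340,538; Unit G1 1,193,758.49 → $1,193,758.
Totals: Unit G2 $355,219 + $2,337,008 = $2,692,227; Unit 3A $355,219 + $2,180,320 = $2,535,539; Unit 5A $355,219 + $2,340,538 = $2,695,757; Unit G1 $355,219 + $1,193,758 = $1,548,977.

Unit G2: $2,692,227; Unit 3A: $2,535,539; Unit 5A: $2,695,757; Unit G1: $1,548,977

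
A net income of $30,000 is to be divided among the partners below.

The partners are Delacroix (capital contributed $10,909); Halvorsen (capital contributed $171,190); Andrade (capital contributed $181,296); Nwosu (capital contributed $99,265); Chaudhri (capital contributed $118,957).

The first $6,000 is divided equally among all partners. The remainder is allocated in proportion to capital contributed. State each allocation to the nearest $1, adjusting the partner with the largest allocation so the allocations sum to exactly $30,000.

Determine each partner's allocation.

Delacroix: $1,650; Halvorsen: $8,264; Andrade: $8,681; Nwosu: $5,296; Chaudhri: $6,109

$6,000 shared equally gives $1,200 per partner.
Remainder $24,000 by capital contributed (total 581,617): Delacroix 450.15 → $450; Halvorsen 7,064.03 → $7,064; Andrade 7,481.05 → $7,481; Nwosu 4,096.10 → $4,096; Chaudhri 4,908.67 → $4,909.
Totals: Delacroix $1,200 + $450 = $1,650; Halvorsen $1,200 + $7,064 = $8,264; Andrade $1,200 + $7,481 = $8,681; Nwosu $1,200 + $4,096 = $5,296; Chaudhri $1,200 + $4,909 = $6,109.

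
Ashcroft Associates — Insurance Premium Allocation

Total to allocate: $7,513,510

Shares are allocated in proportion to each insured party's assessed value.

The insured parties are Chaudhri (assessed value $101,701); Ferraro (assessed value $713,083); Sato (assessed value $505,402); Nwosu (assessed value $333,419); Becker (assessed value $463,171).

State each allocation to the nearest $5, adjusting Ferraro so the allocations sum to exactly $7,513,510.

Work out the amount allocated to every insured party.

Chaudhri: $360,990 | Ferraro: $2,531,085 | Sato: $1,793,930 | Nwosu: $1,183,475 | Becker: $1,644,030

Combined assessed value = 2,116,776.
Unrounded shares: Chaudhri 101,701/2,116,776 × $7,513,510 = 360,988.35; Ferraro 713,083/2,116,776 × $7,513,510 = 2,531,092.69; Sato 505,402/2,116,776 × $7,513,510 = 1,793,927.64; Nwosu 333,419/2,116,776 × $7,513,510 = 1,183,472.88; Becker 463,171/2,116,776 × $7,513,510 = 1,644,028.44.
After rounding ($5): Chaudhri $360,990; Ferraro $2,531,095; Sato $1,793,930; Nwosu $1,183,475; Becker $1,644,030. Sum = $7,513,520.
Difference $7,513,510 − $7,513,520 = −$10 applied to Ferraro: Ferraro becomes $2,531,085.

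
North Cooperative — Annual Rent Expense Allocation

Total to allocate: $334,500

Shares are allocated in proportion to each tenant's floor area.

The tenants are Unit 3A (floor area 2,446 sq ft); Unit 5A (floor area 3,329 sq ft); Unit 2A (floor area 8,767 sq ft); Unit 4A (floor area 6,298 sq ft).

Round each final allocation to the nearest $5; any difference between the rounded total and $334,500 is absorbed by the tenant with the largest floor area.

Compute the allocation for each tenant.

Combined floor area = 20,840.
Pro-rata amounts: Unit 3A 2,446/20,840 × $334,500 = 39,260.41; Unit 5A 3,329/20,840 × $334,500 = 53,433.33; Unit 2A 8,767/20,840 × $334,500 = 140,717.92; Unit 4A 6,298/20,840 × $334,500 = 101,088.34.
Rounded to nearest $5: Unit 3A $39,260; Unit 5A $53,435; Unit 2A $140,720; Unit 4A $101,090. Sum = $334,505.
Difference $334,500 − $334,505 = −$5 applied to largest floor area (Unit 2A): Unit 2A becomes $140,715.

Unit 3A: $39,260 | Unit 5A: $53,435 | Unit 2A: $140,715 | Unit 4A: $101,090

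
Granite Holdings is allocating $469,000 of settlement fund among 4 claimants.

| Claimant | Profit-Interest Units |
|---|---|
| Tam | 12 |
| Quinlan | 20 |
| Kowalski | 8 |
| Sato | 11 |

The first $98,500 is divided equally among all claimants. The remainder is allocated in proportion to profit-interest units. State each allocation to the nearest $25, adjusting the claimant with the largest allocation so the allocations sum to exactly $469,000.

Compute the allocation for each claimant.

Tam: $111,800 · Quinlan: $169,925 · Kowalski: $82,750 · Sato: $104,525

Equal tier: $98,500 ÷ 4 = $24,625 apiece.
Remainder $370,500 by profit-interest units (total 51): Tam 87,176.47 → $87,175; Quinlan 145,294.12 → $145,300; Kowalski 58,117.65 → $58,125; Sato 79,911.76 → $79,900.
Totals: Tam $24,625 + $87,175 = $111,800; Quinlan $24,625 + $145,300 = $169,925; Kowalski $24,625 + $58,125 = $82,750; Sato $24,625 + $79,900 = $104,525.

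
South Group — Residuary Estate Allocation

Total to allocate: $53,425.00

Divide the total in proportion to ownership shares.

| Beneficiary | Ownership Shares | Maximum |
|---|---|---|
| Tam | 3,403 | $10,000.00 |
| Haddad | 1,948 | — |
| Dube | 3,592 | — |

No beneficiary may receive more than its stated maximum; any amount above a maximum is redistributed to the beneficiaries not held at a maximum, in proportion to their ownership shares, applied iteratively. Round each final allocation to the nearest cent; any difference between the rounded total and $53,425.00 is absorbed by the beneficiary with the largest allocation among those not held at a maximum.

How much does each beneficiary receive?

Tam: $10,000.00 · Haddad: $15,269.30 · Dube: $28,155.70

Sum of ownership shares: 8,943.
Pro-rata shares before constraints: Tam 20,329.3386; Haddad 11,637.2470; Dube 21,458.4144.
Held at cap: Tam ($10,000.00); residual $43,425.00 reallocated over remaining ownership shares 5,540.
Shares after redistribution: Haddad 15,269.2960 → $15,269.30; Dube 28,155.7040 → $28,155.70.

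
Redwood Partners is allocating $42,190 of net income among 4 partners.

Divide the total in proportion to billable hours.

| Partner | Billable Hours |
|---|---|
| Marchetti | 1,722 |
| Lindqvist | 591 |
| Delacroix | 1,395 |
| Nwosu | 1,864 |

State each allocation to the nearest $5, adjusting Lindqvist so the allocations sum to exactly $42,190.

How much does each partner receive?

Marchetti: $13,040 | Lindqvist: $4,470 | Delacroix: $10,565 | Nwosu: $14,115

Sum of billable hours: 5,572.
Proportional shares: Marchetti 1,722/5,572 × $42,190 = 13,038.62; Lindqvist 591/5,572 × $42,190 = 4,474.93; Delacroix 1,395/5,572 × $42,190 = 10,562.64; Nwosu 1,864/5,572 × $42,190 = 14,113.81.
Rounded to nearest $5: Marchetti $13,040; Lindqvist $4,475; Delacroix $10,565; Nwosu $14,115. Sum = $42,195.
Difference $42,190 − $42,195 = −$5 applied to Lindqvist: Lindqvist becomes $4,470.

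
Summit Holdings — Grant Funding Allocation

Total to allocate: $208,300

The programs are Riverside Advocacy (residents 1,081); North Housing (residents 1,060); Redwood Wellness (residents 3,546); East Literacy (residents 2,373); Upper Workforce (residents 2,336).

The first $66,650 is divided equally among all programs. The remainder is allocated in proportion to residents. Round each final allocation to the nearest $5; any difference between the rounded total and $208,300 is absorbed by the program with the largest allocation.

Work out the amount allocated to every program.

Equal tier: $66,650 ÷ 5 = $13,330 apiece.
Remainder $141,650 by residents (total 10,396): Riverside Advocacy 14,729.09 → $14,730; North Housing 14,442.96 → $14,445; Redwood Wellness 48,315.78 → $48,315; East Literacy 32,333.15 → $32,335; Upper Workforce 31,829.01 → $31,830.
Rounding difference −$5 on remainder applied to Redwood Wellness.
Totals: Riverside Advocacy $13,330 + $14,730 = $28,060; North Housing $13,330 + $14,445 = $27,775; Redwood Wellness $13,330 + $48,310 = $61,640; East Literacy $13,330 + $32,335 = $45,665; Upper Workforce $13,330 + $31,830 = $45,160.

Riverside Advocacy: $28,060 | North Housing: $27,775 | Redwood Wellness: $61,640 | East Literacy: $45,665 | Upper Workforce: $45,160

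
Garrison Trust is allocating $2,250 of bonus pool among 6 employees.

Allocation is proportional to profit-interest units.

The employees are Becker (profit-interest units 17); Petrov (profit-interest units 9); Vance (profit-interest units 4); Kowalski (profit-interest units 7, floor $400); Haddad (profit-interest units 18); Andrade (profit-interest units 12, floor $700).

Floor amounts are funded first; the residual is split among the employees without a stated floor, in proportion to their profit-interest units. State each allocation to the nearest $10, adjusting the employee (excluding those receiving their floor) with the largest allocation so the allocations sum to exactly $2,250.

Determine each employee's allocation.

Becker: $410 · Petrov: $220 · Vance: $100 · Kowalski: $400 · Haddad: $420 · Andrade: $700

Minimums first: Kowalski $400; Andrade $700. Remaining pool $1,150.
Remaining pool split over remaining profit-interest units 48: Becker 407.29 → $410; Petrov 215.62 → $220; Vance 95.83 → $100; Haddad 431.25 → $430.
Rounding difference −$10 applied to Haddad → $420.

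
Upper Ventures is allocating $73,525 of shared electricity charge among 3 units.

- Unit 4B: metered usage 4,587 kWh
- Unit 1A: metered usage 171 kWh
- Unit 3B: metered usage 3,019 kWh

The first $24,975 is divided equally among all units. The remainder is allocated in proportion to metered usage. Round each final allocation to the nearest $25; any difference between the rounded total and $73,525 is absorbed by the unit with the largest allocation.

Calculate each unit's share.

Equal tier: $24,975 ÷ 3 = $8,325 apiece.
Remainder $48,550 by metered usage (total 7,777): Unit 4B 28,635.57 → $28,625; Unit 1A 1,067.51 → $1,075; Unit 3B 18,846.91 → $18,850.
Totals: Unit 4B $8,325 + $28,625 = $36,950; Unit 1A $8,325 + $1,075 = $9,400; Unit 3B $8,325 + $18,850 = $27,175.

Unit 4B: $36,950 | Unit 1A: $9,400 | Unit 3B: $27,175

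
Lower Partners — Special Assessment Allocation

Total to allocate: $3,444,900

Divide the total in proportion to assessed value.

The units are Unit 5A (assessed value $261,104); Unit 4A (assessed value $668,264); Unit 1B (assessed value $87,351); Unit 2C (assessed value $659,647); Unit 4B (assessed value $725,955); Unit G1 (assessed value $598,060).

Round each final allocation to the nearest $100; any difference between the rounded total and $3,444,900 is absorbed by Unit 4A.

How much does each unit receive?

Assessed value total: 3,000,381.
Pro-rata amounts: Unit 5A 261,104/3,000,381 × $3,444,900 = 299,787.65; Unit 4A 668,264/3,000,381 × $3,444,900 = 767,270.11; Unit 1B 87,351/3,000,381 × $3,444,900 = 100,292.42; Unit 2C 659,647/3,000,381 × $3,444,900 = 757,376.46; Unit 4B 725,955/3,000,381 × $3,444,900 = 833,508.27; Unit G1 598,060/3,000,381 × $3,444,900 = 686,665.09.
Rounded to nearest $100: Unit 5A $299,800; Unit 4A $767,300; Unit 1B $100,300; Unit 2C $757,400; Unit 4B $833,500; Unit G1 $686,700. Sum = $3,445,000.
Difference $3,444,900 − $3,445,000 = −$100 applied to Unit 4A: Unit 4A becomes $767,200.

Unit 5A: $299,800 · Unit 4A: $767,200 · Unit 1B: $100,300 · Unit 2C: $757,400 · Unit 4B: $833,500 · Unit G1: $686,700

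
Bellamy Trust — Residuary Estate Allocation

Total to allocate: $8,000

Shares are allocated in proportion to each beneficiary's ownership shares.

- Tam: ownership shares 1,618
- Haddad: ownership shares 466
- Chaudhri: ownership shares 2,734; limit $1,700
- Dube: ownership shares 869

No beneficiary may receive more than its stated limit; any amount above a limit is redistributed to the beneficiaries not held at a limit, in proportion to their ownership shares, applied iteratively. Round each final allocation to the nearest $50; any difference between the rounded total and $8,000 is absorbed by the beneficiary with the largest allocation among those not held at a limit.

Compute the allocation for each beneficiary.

Tam: $3,450 | Haddad: $1,000 | Chaudhri: $1,700 | Dube: $1,850

Sum of ownership shares: 5,687.
Proportional shares (ignoring caps): Tam 2,276.07; Haddad 655.53; Chaudhri 3,845.96; Dube 1,222.44.
Capped: Chaudhri ($1,700); residual $6,300 reallocated over remaining ownership shares 2,953.
Remaining shares: Tam 3,451.88 → $3,450; Haddad 994.18 → $1,000; Dube 1,853.95 → $1,850.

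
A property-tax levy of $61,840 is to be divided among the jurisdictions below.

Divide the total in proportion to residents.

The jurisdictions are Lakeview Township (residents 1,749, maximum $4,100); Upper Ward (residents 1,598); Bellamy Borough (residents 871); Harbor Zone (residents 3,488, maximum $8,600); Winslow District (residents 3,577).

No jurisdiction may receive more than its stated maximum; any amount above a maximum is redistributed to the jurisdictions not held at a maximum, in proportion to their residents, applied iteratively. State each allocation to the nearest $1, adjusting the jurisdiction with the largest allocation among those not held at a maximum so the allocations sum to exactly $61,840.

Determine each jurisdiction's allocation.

Lakeview Township: $4,100 | Upper Ward: $12,988 | Bellamy Borough: $7,079 | Harbor Zone: $8,600 | Winslow District: $29,073

Total residents = 11,283.
Pro-rata shares before constraints: Lakeview Township 9,585.94; Upper Ward 8,758.34; Bellamy Borough 4,773.79; Harbor Zone 19,117.07; Winslow District 19,604.86.
Held at cap: Lakeview Township ($4,100), Harbor Zone ($8,600); residual $49,140 reallocated over remaining residents 6,046.
Shares after redistribution: Upper Ward 12,988.04 → $12,988; Bellamy Borough 7,079.22 → $7,079; Winslow District 29,072.74 → $29,073.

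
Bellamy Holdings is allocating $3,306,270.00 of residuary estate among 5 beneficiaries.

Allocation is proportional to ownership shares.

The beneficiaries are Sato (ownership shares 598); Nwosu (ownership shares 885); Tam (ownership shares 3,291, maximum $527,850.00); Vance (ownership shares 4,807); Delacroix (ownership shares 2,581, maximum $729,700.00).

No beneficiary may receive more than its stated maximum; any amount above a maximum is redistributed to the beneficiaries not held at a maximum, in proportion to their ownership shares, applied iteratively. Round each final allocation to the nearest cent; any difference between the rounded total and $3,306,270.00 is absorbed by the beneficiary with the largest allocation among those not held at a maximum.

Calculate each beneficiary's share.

Ownership shares total: 12,162.
Unconstrained shares: Sato 162,567.7898; Nwosu 240,589.4549; Tam 894,666.5491; Vance 1,306,794.9260; Delacroix 701,651.2802.
Capped: Tam ($527,850.00); remaining pool $2,778,420.00 reallocated over remaining ownership shares 8,871.
Capped: Delacroix ($729,700.00); remaining pool $2,048,720.00 reallocated over remaining ownership shares 6,290.
Redistributed shares: Sato 194,774.9698 → $194,774.97; Nwosu 288,253.9269 → $288,253.93; Vance 1,565,691.1033 → $1,565,691.10.

Sato: $194,774.97 · Nwosu: $288,253.93 · Tam: $527,850.00 · Vance: $1,565,691.10 · Delacroix: $729,700.00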